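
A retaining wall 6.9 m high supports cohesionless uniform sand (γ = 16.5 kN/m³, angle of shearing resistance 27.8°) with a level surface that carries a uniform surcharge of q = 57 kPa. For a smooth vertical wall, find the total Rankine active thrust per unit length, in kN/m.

286 kN/m

K_a = tan²(45° − φ/2) = 0.3639.
Soil triangle: ½ K_a γ H² = 0.5×0.3639×16.5×6.9² = 142.9 kN/m.
Surcharge rectangle: K_a q H = 0.3639×57×6.9 = 143.1 kN/m.
Total = 142.9 + 143.1 = 286.1 kN/m.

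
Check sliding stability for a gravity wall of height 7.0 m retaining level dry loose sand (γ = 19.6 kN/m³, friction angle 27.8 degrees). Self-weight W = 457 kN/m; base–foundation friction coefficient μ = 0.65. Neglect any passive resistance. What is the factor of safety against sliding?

1.70

K_a = tan²(45° − 27.8°/2) = 0.3639.
P_a = ½K_aγH² = 0.5×0.3639×19.6×7.0² = 174.7 kN/m, acting at H/3 = 2.333 m above the base.
FS_sliding = μW / P_a = 0.65×457 / 174.7 = 1.700.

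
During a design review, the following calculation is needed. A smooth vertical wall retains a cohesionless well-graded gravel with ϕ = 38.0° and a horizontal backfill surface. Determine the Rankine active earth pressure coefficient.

0.238

K_a = (1 − sin φ)/(1 + sin φ) = (1 − sin 38.0°)/(1 + sin 38.0°) = 0.2379.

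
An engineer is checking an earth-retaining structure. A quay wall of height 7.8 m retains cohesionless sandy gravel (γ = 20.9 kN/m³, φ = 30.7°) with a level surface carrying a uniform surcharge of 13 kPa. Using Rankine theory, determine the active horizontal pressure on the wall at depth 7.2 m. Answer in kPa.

53.0 kPa

K_a = (1 − sin φ)/(1 + sin φ) = 0.3240.
σ_v = γz + q = 20.9 × 7.2 + 13 = 163.5 kPa.
σ_h = K_a σ_v = 0.3240 × 163.5 = 52.97 kPa.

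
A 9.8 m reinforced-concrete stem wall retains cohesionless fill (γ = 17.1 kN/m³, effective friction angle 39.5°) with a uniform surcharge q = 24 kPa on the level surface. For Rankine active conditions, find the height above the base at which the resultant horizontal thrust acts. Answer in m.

3.63 m

K_a = 0.2224.
Triangular part P₁ = ½K_aγH² = 182.7 at H/3 = 3.267 m; rectangular part P₂ = K_a q H = 52.32 at H/2 = 4.900 m.
ȳ = (P₁·3.267 + P₂·4.900)/(P₁+P₂) = 3.630 m.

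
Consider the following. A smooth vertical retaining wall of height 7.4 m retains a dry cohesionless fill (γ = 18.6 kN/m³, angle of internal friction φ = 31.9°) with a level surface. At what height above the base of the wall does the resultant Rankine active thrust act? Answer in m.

K_a = 0.3085.
The pressure distribution is triangular, so the resultant acts at H/3 above the base = 7.4/3 = 2.467 m.

2.47 m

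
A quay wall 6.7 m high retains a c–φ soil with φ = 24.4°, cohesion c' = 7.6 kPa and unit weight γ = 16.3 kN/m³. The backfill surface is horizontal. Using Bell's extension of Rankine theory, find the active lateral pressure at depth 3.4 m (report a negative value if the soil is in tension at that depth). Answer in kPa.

K_a = (1 − sin φ)/(1 + sin φ) = 0.4153.
σ_a = K_a γ z − 2c√K_a = 0.4153×16.3×3.4 − 2×7.6×0.6445 = 13.22 kPa.

13.2 kPa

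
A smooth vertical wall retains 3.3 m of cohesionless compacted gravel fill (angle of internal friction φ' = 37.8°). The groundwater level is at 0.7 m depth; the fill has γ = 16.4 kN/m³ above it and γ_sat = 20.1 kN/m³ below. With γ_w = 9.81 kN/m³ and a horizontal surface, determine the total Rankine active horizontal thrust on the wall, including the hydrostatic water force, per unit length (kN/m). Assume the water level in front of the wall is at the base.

K_a = tan²(45° − φ/2) = 0.2400.
γ' = 20.1 − 9.81 = 10.29 kN/m³. Depth below WT = 2.6 m.
σ'_h at WT = K_a γ d_w = 2.755 kPa; at base = 2.755 + K_a γ' × 2.6 = 9.176 kPa.
P₁ (0–0.7 m) = ½×2.755×0.7 = 0.9643. P₂ (0.7–3.3 m) = ½(2.755+9.176)×2.6 = 15.51.
P_w = ½ γ_w h₂² = 0.5×9.81×2.6² = 33.16. Total = 0.9643+15.51+33.16 = 49.63 kN/m.

49.6 kN/m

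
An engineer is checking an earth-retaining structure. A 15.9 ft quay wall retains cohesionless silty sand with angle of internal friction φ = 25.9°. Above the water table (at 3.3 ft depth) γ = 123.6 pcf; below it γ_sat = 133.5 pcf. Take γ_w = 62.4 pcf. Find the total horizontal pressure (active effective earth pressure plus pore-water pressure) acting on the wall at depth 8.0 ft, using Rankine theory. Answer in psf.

K_a = (1 − sin φ)/(1 + sin φ) = 0.3920.
γ' = 133.5 − 62.4 = 71.10 pcf.
Effective vertical stress at 8.0 ft: σ'_v = 123.6×3.3 + 71.10×4.70 = 742.0 psf.
σ'_h = K_a σ'_v = 0.3920 × 742.0 = 290.9 psf; u = γ_w × 4.70 = 293.3 psf.
Total σ_h = 290.9 + 293.3 = 584.1 psf.

584 psf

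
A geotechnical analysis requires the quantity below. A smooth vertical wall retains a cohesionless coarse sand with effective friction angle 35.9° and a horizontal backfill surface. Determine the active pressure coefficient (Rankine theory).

0.261

K_a = tan²(45° − φ/2) = tan²(27.05°) = 0.2607.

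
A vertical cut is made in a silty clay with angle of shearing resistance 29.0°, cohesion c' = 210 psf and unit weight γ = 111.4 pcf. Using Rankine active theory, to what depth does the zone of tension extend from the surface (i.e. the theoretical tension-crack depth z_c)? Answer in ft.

6.40 ft

K_a = tan²(45° − 29.0°/2) = 0.3470; √K_a = 0.5890.
The active pressure is zero where K_a γ z = 2c√K_a, so z_c = 2c/(γ√K_a) = 2×210/(111.4×0.5890) = 6.401 ft.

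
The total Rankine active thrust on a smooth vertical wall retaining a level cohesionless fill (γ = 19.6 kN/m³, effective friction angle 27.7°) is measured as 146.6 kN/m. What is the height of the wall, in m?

6.40 m

K_a = 0.3653. P_a = ½ K_a γ H² ⇒ H = √(2P_a/(K_a γ)).
H = √(2×146.6/(0.3653×19.6)) = 6.399 m.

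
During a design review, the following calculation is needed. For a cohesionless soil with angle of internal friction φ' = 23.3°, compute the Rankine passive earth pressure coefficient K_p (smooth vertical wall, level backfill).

K_p = (1 + sin φ)/(1 − sin φ) = tan²(45° + 23.3°/2) = 2.309.

2.31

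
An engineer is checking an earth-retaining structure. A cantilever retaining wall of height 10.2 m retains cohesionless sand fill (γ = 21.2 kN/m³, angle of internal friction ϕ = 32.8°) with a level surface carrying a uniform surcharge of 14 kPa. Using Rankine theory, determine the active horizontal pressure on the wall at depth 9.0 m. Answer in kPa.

K_a = (1 − sin φ)/(1 + sin φ) = 0.2973.
σ_v = γz + q = 21.2 × 9.0 + 14 = 204.8 kPa.
σ_h = K_a σ_v = 0.2973 × 204.8 = 60.88 kPa.

60.9 kPa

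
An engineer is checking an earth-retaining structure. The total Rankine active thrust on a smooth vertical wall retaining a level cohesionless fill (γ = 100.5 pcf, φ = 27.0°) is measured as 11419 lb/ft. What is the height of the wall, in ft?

K_a = 0.3755. P_a = ½ K_a γ H² ⇒ H = √(2P_a/(K_a γ)).
H = √(2×11419/(0.3755×100.5)) = 24.60 ft.

24.6 ft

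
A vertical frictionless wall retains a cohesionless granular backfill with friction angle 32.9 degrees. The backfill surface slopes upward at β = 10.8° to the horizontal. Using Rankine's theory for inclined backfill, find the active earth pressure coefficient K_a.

K_a = cos β · (cos β − √(cos²β − cos²φ)) / (cos β + √(cos²β − cos²φ)).
cos β = 0.9823, cos φ = 0.8396, √(cos²β − cos²φ) = 0.5098.
K_a = 0.9823 × (0.9823 − 0.5098)/(0.9823 + 0.5098) = 0.3110.

0.311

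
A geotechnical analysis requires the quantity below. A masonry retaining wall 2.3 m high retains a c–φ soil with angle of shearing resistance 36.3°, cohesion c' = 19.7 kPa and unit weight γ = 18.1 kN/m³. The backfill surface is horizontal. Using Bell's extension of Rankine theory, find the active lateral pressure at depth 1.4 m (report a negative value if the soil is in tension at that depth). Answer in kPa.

K_a = (1 − sin φ)/(1 + sin φ) = 0.2563.
σ_a = K_a γ z − 2c√K_a = 0.2563×18.1×1.4 − 2×19.7×0.5062 = -13.45 kPa.

-13.5 kPa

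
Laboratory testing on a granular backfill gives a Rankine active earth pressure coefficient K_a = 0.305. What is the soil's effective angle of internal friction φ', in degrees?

K_a = tan²(45° − φ/2) ⇒ 45° − φ/2 = arctan(√0.305) = 28.91°.
φ = 2(45° − 28.91°) = 32.18°.

32.2°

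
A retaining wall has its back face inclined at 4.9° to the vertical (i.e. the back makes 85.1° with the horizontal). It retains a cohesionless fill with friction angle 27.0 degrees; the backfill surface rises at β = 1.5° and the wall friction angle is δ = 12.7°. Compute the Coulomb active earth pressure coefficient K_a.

K_a = sin²(α+φ) / [sin²α · sin(α−δ) · (1 + √{sin(φ+δ)sin(φ−β) / (sin(α−δ)sin(α+β))})²].
With α = 85.1°, φ = 27.0°, δ = 12.7°, β = 1.5°: K_a = 0.3837.

0.384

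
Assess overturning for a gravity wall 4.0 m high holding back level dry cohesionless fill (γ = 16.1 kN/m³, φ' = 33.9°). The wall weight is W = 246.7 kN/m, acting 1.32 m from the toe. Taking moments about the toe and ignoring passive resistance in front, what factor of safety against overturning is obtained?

K_a = tan²(45° − 33.9°/2) = 0.2839.
P_a = ½K_aγH² = 0.5×0.2839×16.1×4.0² = 36.57 kN/m, acting at H/3 = 1.333 m above the base.
Overturning moment M_o = P_a × H/3 = 36.57 × 1.333 = 48.76.
Resisting moment M_r = W × 1.32 = 246.7 × 1.32 = 325.6.
FS_overturning = M_r/M_o = 325.6/48.76 = 6.679.

6.68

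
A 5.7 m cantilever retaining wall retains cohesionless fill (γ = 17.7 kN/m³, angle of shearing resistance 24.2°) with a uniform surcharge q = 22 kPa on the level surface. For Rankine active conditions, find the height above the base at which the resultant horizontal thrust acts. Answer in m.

K_a = 0.4185.
Triangular part P₁ = ½K_aγH² = 120.3 at H/3 = 1.900 m; rectangular part P₂ = K_a q H = 52.48 at H/2 = 2.850 m.
ȳ = (P₁·1.900 + P₂·2.850)/(P₁+P₂) = 2.188 m.

2.19 m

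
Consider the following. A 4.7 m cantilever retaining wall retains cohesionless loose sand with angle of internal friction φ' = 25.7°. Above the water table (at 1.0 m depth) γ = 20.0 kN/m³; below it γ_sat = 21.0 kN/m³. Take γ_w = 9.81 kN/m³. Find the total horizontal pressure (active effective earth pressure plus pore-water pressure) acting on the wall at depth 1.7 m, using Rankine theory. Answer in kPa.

17.9 kPa

K_a = (1 − sin φ)/(1 + sin φ) = 0.3950.
γ' = 21.0 − 9.81 = 11.19 kN/m³.
Effective vertical stress at 1.7 m: σ'_v = 20.0×1.0 + 11.19×0.700 = 27.83 kPa.
σ'_h = K_a σ'_v = 0.3950 × 27.83 = 10.99 kPa; u = γ_w × 0.700 = 6.867 kPa.
Total σ_h = 10.99 + 6.867 = 17.86 kPa.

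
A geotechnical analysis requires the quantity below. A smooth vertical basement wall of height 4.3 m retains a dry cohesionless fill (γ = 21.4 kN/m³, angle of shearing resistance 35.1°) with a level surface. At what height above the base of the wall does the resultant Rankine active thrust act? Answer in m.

1.43 m

K_a = 0.2698.
The pressure distribution is triangular, so the resultant acts at H/3 above the base = 4.3/3 = 1.433 m.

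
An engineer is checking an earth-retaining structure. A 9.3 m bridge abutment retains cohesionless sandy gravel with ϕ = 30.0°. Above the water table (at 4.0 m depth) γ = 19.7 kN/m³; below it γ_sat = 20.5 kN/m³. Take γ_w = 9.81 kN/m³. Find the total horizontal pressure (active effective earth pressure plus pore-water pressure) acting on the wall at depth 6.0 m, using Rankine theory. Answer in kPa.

53.0 kPa

K_a = (1 − sin φ)/(1 + sin φ) = 0.3333.
γ' = 20.5 − 9.81 = 10.69 kN/m³.
Effective vertical stress at 6.0 m: σ'_v = 19.7×4.0 + 10.69×2.00 = 100.2 kPa.
σ'_h = K_a σ'_v = 0.3333 × 100.2 = 33.39 kPa; u = γ_w × 2.00 = 19.62 kPa.
Total σ_h = 33.39 + 19.62 = 53.01 kPa.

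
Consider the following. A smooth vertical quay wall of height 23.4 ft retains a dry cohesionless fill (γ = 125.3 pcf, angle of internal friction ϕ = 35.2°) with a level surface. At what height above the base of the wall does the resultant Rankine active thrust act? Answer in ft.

K_a = 0.2687.
The pressure distribution is triangular, so the resultant acts at H/3 above the base = 23.4/3 = 7.800 ft.

7.80 ft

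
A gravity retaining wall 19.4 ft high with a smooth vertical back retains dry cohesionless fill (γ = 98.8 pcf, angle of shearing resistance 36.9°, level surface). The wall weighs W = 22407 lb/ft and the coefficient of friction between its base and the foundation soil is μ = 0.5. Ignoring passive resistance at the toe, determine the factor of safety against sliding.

K_a = tan²(45° − 36.9°/2) = 0.2497.
P_a = ½K_aγH² = 0.5×0.2497×98.8×19.4² = 4642 lb/ft, acting at H/3 = 6.467 ft above the base.
FS_sliding = μW / P_a = 0.5×22407 / 4642 = 2.414.

2.41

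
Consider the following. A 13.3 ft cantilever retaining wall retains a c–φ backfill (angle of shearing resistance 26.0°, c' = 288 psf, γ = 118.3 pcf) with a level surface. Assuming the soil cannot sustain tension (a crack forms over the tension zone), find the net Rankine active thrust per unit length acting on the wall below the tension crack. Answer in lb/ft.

701 lb/ft

K_a = 0.3905; √K_a = 0.6249.
Tension-crack depth z_c = 2c/(γ√K_a) = 2×288/(118.3×0.6249) = 7.792 ft.
σ_a at base = K_a γ H − 2c√K_a = 0.3905×118.3×13.3 − 2×288×0.6249 = 254.4 psf.
P_a = ½ × 254.4 × (H − z_c) = 0.5×254.4×5.508 = 700.7 lb/ft.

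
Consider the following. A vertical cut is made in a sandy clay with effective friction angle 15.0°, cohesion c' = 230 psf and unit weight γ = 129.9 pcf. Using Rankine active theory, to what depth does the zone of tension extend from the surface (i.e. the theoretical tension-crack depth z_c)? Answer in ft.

K_a = tan²(45° − 15.0°/2) = 0.5888; √K_a = 0.7673.
The active pressure is zero where K_a γ z = 2c√K_a, so z_c = 2c/(γ√K_a) = 2×230/(129.9×0.7673) = 4.615 ft.

4.61 ft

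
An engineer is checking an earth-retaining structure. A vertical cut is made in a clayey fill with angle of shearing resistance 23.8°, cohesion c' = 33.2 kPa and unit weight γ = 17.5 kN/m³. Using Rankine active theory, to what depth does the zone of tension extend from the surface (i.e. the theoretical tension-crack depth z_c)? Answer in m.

K_a = tan²(45° − 23.8°/2) = 0.4250; √K_a = 0.6519.
The active pressure is zero where K_a γ z = 2c√K_a, so z_c = 2c/(γ√K_a) = 2×33.2/(17.5×0.6519) = 5.820 m.

5.82 m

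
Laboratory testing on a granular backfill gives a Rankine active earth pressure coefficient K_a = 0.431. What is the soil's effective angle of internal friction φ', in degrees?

K_a = tan²(45° − φ/2) ⇒ 45° − φ/2 = arctan(√0.431) = 33.29°.
φ = 2(45° − 33.29°) = 23.43°.

23.4°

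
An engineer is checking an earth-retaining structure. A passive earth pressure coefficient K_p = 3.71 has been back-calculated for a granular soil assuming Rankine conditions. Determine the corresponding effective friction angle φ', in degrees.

35.1°

K_p = (1+sin φ)/(1−sin φ) ⇒ sin φ = (K_p − 1)/(K_p + 1) = 0.5754.
φ = arcsin(0.5754) = 35.13°.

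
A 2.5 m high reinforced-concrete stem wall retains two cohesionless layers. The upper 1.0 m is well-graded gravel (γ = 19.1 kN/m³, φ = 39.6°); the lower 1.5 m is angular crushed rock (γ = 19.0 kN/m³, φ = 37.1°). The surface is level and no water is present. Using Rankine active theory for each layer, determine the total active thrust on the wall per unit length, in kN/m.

K_a1 = tan²(45°−39.6°/2) = 0.2214; K_a2 = tan²(45°−37.1°/2) = 0.2475.
Layer 1: σ at base = K_a1 γ₁ h₁ = 4.229 kPa; P₁ = ½×4.229×1.0 = 2.115.
Layer 2: σ_v at top = γ₁h₁ = 19.10; σ_h top = K_a2×19.10 = 4.727; σ_h base = K_a2×(19.10+19.0×1.5) = 11.78.
P₂ = ½(4.727+11.78)×1.5 = 12.38. Total P_a = 2.115+12.38 = 14.50 kN/m.

14.5 kN/m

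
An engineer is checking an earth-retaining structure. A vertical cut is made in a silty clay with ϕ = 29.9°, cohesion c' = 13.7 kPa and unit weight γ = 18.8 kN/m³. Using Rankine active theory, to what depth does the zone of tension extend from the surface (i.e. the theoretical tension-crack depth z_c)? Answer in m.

2.52 m

K_a = tan²(45° − 29.9°/2) = 0.3347; √K_a = 0.5785.
The active pressure is zero where K_a γ z = 2c√K_a, so z_c = 2c/(γ√K_a) = 2×13.7/(18.8×0.5785) = 2.519 m.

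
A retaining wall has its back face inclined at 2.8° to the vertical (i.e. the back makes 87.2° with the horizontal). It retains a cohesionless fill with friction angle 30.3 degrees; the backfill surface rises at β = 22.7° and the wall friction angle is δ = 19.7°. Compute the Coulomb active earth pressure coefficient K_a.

K_a = sin²(α+φ) / [sin²α · sin(α−δ) · (1 + √{sin(φ+δ)sin(φ−β) / (sin(α−δ)sin(α+β))})²].
With α = 87.2°, φ = 30.3°, δ = 19.7°, β = 22.7°: K_a = 0.4743.

0.474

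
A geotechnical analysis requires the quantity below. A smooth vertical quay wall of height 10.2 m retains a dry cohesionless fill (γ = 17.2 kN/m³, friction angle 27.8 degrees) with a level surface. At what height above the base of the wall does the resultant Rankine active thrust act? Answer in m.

3.40 m

K_a = 0.3639.
The pressure distribution is triangular, so the resultant acts at H/3 above the base = 10.2/3 = 3.400 m.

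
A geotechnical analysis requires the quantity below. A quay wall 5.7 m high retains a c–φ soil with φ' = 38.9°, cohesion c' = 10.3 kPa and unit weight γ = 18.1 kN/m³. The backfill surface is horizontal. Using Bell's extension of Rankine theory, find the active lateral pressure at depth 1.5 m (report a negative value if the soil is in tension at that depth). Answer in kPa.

-3.64 kPa

K_a = (1 − sin φ)/(1 + sin φ) = 0.2285.
σ_a = K_a γ z − 2c√K_a = 0.2285×18.1×1.5 − 2×10.3×0.4780 = -3.643 kPa.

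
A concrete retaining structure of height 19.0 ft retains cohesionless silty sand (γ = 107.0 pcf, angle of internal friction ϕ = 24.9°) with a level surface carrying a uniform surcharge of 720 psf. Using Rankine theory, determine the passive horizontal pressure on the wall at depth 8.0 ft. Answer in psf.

K_p = (1 + sin φ)/(1 − sin φ) = 2.454.
σ_v = γz + q = 107.0 × 8.0 + 720 = 1576 psf.
σ_h = K_p σ_v = 2.454 × 1576 = 3868 psf.

3870 psf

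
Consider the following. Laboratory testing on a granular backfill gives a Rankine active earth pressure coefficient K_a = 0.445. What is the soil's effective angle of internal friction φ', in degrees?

22.6°

K_a = tan²(45° − φ/2) ⇒ 45° − φ/2 = arctan(√0.445) = 33.71°.
φ = 2(45° − 33.71°) = 22.59°.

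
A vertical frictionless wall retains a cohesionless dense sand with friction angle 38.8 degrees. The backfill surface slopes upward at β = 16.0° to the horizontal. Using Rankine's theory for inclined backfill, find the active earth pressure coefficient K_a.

K_a = cos β · (cos β − √(cos²β − cos²φ)) / (cos β + √(cos²β − cos²φ)).
cos β = 0.9613, cos φ = 0.7793, √(cos²β − cos²φ) = 0.5627.
K_a = 0.9613 × (0.9613 − 0.5627)/(0.9613 + 0.5627) = 0.2514.

0.251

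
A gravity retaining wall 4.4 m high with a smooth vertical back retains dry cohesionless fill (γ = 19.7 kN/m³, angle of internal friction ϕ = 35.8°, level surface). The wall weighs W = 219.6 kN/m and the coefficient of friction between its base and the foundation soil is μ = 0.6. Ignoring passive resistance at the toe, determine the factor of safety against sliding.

2.64

K_a = tan²(45° − 35.8°/2) = 0.2619.
P_a = ½K_aγH² = 0.5×0.2619×19.7×4.4² = 49.94 kN/m, acting at H/3 = 1.467 m above the base.
FS_sliding = μW / P_a = 0.6×219.6 / 49.94 = 2.639.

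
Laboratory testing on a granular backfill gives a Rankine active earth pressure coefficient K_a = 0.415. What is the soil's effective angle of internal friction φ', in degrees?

K_a = tan²(45° − φ/2) ⇒ 45° − φ/2 = arctan(√0.415) = 32.79°.
φ = 2(45° − 32.79°) = 24.42°.

24.4°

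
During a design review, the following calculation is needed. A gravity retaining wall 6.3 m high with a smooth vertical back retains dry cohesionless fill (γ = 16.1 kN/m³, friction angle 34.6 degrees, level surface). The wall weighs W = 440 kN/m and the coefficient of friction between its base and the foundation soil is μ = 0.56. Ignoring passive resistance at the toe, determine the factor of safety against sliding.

K_a = tan²(45° − 34.6°/2) = 0.2756.
P_a = ½K_aγH² = 0.5×0.2756×16.1×6.3² = 88.07 kN/m, acting at H/3 = 2.100 m above the base.
FS_sliding = μW / P_a = 0.56×440 / 88.07 = 2.798.

2.80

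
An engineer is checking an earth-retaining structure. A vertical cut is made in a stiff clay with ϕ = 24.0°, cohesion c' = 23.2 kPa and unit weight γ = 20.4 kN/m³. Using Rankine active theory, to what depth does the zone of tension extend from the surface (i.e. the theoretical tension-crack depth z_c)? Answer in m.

K_a = tan²(45° − 24.0°/2) = 0.4217; √K_a = 0.6494.
The active pressure is zero where K_a γ z = 2c√K_a, so z_c = 2c/(γ√K_a) = 2×23.2/(20.4×0.6494) = 3.502 m.

3.50 m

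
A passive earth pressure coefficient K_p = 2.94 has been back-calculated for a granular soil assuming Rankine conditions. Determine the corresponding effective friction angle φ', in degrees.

29.5°

K_p = (1+sin φ)/(1−sin φ) ⇒ sin φ = (K_p − 1)/(K_p + 1) = 0.4924.
φ = arcsin(0.4924) = 29.50°.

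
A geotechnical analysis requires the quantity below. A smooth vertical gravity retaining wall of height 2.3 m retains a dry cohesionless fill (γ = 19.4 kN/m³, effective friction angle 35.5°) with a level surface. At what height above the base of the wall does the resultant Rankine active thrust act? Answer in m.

K_a = 0.2653.
The pressure distribution is triangular, so the resultant acts at H/3 above the base = 2.3/3 = 0.7667 m.

0.767 m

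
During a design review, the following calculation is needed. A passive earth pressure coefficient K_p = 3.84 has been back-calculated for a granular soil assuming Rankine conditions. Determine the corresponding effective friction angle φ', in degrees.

K_p = (1+sin φ)/(1−sin φ) ⇒ sin φ = (K_p − 1)/(K_p + 1) = 0.5868.
φ = arcsin(0.5868) = 35.93°.

35.9°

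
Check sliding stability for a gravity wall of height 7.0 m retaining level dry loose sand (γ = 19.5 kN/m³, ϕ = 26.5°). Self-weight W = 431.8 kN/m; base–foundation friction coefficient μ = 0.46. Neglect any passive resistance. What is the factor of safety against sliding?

1.09

K_a = tan²(45° − 26.5°/2) = 0.3829.
P_a = ½K_aγH² = 0.5×0.3829×19.5×7.0² = 182.9 kN/m, acting at H/3 = 2.333 m above the base.
FS_sliding = μW / P_a = 0.46×431.8 / 182.9 = 1.086.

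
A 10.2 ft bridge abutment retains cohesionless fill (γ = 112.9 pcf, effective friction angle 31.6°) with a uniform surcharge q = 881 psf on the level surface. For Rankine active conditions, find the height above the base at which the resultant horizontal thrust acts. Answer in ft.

K_a = 0.3123.
Triangular part P₁ = ½K_aγH² = 1834 at H/3 = 3.400 ft; rectangular part P₂ = K_a q H = 2807 at H/2 = 5.100 ft.
ȳ = (P₁·3.400 + P₂·5.100)/(P₁+P₂) = 4.428 ft.

4.43 ft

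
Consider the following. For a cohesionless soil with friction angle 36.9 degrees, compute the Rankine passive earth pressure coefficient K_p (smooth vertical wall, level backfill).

K_p = (1 + sin φ)/(1 − sin φ) = tan²(45° + 36.9°/2) = 4.005.

4.01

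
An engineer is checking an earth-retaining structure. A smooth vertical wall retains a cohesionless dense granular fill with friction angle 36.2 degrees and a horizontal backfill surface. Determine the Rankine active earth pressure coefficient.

K_a = tan²(45° − φ/2) = tan²(26.90°) = 0.2574.

0.257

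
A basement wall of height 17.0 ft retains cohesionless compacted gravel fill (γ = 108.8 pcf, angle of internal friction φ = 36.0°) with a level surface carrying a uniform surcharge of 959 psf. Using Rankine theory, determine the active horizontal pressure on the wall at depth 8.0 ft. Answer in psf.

475 psf

K_a = (1 − sin φ)/(1 + sin φ) = 0.2596.
σ_v = γz + q = 108.8 × 8.0 + 959 = 1829 psf.
σ_h = K_a σ_v = 0.2596 × 1829 = 474.9 psf.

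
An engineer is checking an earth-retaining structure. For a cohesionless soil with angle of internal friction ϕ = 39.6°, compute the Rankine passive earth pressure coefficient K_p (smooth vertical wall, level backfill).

4.52

K_p = (1 + sin φ)/(1 − sin φ) = tan²(45° + 39.6°/2) = 4.516.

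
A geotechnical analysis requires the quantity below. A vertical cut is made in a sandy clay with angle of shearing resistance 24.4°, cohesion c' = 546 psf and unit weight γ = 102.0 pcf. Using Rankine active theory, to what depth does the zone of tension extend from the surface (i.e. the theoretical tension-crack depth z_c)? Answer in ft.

16.6 ft

K_a = tan²(45° − 24.4°/2) = 0.4153; √K_a = 0.6445.
The active pressure is zero where K_a γ z = 2c√K_a, so z_c = 2c/(γ√K_a) = 2×546/(102.0×0.6445) = 16.61 ft.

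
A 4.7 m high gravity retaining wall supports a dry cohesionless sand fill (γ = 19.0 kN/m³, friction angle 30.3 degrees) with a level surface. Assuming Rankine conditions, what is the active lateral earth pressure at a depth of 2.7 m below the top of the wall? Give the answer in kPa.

16.9 kPa

K_a = (1 − sin φ)/(1 + sin φ) = 0.3293.
σ_h = K_a γ z = 0.3293 × 19.0 × 2.7 = 16.89 kPa.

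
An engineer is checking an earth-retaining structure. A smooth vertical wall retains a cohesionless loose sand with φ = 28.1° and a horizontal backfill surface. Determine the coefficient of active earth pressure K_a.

K_a = (1 − sin φ)/(1 + sin φ) = (1 − sin 28.1°)/(1 + sin 28.1°) = 0.3596.

0.360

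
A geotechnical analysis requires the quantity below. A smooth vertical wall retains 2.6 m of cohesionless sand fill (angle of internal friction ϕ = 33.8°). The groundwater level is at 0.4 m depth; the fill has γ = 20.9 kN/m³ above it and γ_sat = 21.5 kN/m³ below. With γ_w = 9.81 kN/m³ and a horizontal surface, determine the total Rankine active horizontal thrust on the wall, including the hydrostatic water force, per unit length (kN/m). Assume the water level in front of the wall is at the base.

37.5 kN/m

K_a = tan²(45° − φ/2) = 0.2851.
γ' = 21.5 − 9.81 = 11.69 kN/m³. Depth below WT = 2.2 m.
σ'_h at WT = K_a γ d_w = 2.383 kPa; at base = 2.383 + K_a γ' × 2.2 = 9.716 kPa.
P₁ (0–0.4 m) = ½×2.383×0.4 = 0.4767. P₂ (0.4–2.6 m) = ½(2.383+9.716)×2.2 = 13.31.
P_w = ½ γ_w h₂² = 0.5×9.81×2.2² = 23.74. Total = 0.4767+13.31+23.74 = 37.53 kN/m.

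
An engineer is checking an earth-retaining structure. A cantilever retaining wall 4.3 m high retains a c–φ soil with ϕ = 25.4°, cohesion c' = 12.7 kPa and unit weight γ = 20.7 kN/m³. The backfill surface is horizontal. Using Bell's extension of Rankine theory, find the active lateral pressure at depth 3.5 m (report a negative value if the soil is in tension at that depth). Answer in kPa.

12.9 kPa

K_a = (1 − sin φ)/(1 + sin φ) = 0.3996.
σ_a = K_a γ z − 2c√K_a = 0.3996×20.7×3.5 − 2×12.7×0.6322 = 12.90 kPa.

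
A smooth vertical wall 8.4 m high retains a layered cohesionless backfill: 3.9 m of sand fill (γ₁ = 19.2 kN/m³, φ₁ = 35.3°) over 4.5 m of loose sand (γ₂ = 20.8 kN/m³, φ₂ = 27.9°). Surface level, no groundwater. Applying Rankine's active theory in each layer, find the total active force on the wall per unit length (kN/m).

K_a1 = tan²(45°−35.3°/2) = 0.2675; K_a2 = tan²(45°−27.9°/2) = 0.3625.
Layer 1: σ at base = K_a1 γ₁ h₁ = 20.03 kPa; P₁ = ½×20.03×3.9 = 39.07.
Layer 2: σ_v at top = γ₁h₁ = 74.88; σ_h top = K_a2×74.88 = 27.14; σ_h base = K_a2×(74.88+20.8×4.5) = 61.07.
P₂ = ½(27.14+61.07)×4.5 = 198.5. Total P_a = 39.07+198.5 = 237.5 kN/m.

238 kN/m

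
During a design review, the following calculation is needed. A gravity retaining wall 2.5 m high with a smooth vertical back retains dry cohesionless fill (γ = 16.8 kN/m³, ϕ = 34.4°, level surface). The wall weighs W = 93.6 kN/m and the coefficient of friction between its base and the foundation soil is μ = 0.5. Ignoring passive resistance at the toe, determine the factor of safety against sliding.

K_a = tan²(45° − 34.4°/2) = 0.2780.
P_a = ½K_aγH² = 0.5×0.2780×16.8×2.5² = 14.59 kN/m, acting at H/3 = 0.8333 m above the base.
FS_sliding = μW / P_a = 0.5×93.6 / 14.59 = 3.207.

3.21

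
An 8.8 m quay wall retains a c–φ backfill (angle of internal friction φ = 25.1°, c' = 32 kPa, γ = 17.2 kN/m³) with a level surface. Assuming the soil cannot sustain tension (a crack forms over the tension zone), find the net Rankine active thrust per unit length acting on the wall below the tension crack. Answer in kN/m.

K_a = 0.4043; √K_a = 0.6358.
Tension-crack depth z_c = 2c/(γ√K_a) = 2×32/(17.2×0.6358) = 5.852 m.
σ_a at base = K_a γ H − 2c√K_a = 0.4043×17.2×8.8 − 2×32×0.6358 = 20.50 kPa.
P_a = ½ × 20.50 × (H − z_c) = 0.5×20.50×2.948 = 30.22 kN/m.

30.2 kN/m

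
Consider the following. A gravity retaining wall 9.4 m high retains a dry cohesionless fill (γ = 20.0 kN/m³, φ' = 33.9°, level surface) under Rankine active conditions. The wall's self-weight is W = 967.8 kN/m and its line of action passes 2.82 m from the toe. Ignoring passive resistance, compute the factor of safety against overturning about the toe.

3.47

K_a = tan²(45° − 33.9°/2) = 0.2839.
P_a = ½K_aγH² = 0.5×0.2839×20.0×9.4² = 250.9 kN/m, acting at H/3 = 3.133 m above the base.
Overturning moment M_o = P_a × H/3 = 250.9 × 3.133 = 786.0.
Resisting moment M_r = W × 2.82 = 967.8 × 2.82 = 2729.
FS_overturning = M_r/M_o = 2729/786.0 = 3.472.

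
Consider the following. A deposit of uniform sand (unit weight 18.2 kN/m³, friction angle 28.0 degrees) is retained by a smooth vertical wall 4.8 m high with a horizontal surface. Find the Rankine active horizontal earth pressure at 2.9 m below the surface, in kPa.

19.1 kPa

K_a = (1 − sin φ)/(1 + sin φ) = 0.3610.
σ_h = K_a γ z = 0.3610 × 18.2 × 2.9 = 19.06 kPa.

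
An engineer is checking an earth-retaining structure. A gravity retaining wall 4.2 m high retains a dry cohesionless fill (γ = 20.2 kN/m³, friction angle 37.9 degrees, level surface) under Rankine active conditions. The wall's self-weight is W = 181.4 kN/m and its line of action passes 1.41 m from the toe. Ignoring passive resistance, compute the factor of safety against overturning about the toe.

K_a = tan²(45° − 37.9°/2) = 0.2389.
P_a = ½K_aγH² = 0.5×0.2389×20.2×4.2² = 42.57 kN/m, acting at H/3 = 1.400 m above the base.
Overturning moment M_o = P_a × H/3 = 42.57 × 1.400 = 59.60.
Resisting moment M_r = W × 1.41 = 181.4 × 1.41 = 255.8.
FS_overturning = M_r/M_o = 255.8/59.60 = 4.292.

4.29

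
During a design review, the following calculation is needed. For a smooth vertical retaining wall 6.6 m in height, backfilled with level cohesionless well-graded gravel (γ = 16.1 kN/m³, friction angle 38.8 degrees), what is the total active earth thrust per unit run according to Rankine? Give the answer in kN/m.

K_a = tan²(45° − φ/2) = 0.2296.
P_a = ½ K_a γ H² = 0.5 × 0.2296 × 16.1 × 6.6² = 80.50 kN/m.

80.5 kN/m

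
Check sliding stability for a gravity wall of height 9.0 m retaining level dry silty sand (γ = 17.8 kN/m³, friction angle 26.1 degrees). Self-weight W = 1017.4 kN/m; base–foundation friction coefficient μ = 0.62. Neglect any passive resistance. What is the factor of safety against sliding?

2.25

K_a = tan²(45° − 26.1°/2) = 0.3889.
P_a = ½K_aγH² = 0.5×0.3889×17.8×9.0² = 280.4 kN/m, acting at H/3 = 3.000 m above the base.
FS_sliding = μW / P_a = 0.62×1017.4 / 280.4 = 2.250.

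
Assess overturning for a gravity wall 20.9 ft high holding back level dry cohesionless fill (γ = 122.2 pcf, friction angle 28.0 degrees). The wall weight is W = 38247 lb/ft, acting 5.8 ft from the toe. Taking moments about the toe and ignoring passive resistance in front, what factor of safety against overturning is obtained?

K_a = tan²(45° − 28.0°/2) = 0.3610.
P_a = ½K_aγH² = 0.5×0.3610×122.2×20.9² = 9636 lb/ft, acting at H/3 = 6.967 ft above the base.
Overturning moment M_o = P_a × H/3 = 9636 × 6.967 = 67130.
Resisting moment M_r = W × 5.8 = 38247 × 5.8 = 221800.
FS_overturning = M_r/M_o = 221800/67130 = 3.305.

3.30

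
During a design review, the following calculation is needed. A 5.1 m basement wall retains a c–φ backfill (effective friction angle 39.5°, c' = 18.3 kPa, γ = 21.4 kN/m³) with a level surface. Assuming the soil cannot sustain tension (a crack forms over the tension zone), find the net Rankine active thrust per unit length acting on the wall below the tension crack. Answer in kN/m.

K_a = 0.2224; √K_a = 0.4716.
Tension-crack depth z_c = 2c/(γ√K_a) = 2×18.3/(21.4×0.4716) = 3.626 m.
σ_a at base = K_a γ H − 2c√K_a = 0.2224×21.4×5.1 − 2×18.3×0.4716 = 7.015 kPa.
P_a = ½ × 7.015 × (H − z_c) = 0.5×7.015×1.474 = 5.169 kN/m.

5.17 kN/m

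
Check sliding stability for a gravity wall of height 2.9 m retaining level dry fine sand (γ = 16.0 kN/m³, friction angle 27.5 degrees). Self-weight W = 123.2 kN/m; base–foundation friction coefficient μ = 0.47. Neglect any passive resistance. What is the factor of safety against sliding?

K_a = tan²(45° − 27.5°/2) = 0.3682.
P_a = ½K_aγH² = 0.5×0.3682×16.0×2.9² = 24.77 kN/m, acting at H/3 = 0.9667 m above the base.
FS_sliding = μW / P_a = 0.47×123.2 / 24.77 = 2.337.

2.34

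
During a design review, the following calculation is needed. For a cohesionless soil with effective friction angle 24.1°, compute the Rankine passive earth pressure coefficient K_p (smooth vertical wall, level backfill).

K_p = (1 + sin φ)/(1 − sin φ) = tan²(45° + 24.1°/2) = 2.380.

2.38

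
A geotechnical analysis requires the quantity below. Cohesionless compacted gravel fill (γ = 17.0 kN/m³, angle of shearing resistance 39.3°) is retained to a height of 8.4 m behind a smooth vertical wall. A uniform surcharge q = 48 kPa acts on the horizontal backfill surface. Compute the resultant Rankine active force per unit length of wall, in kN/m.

225 kN/m

K_a = tan²(45° − φ/2) = 0.2245.
Soil triangle: ½ K_a γ H² = 0.5×0.2245×17.0×8.4² = 134.6 kN/m.
Surcharge rectangle: K_a q H = 0.2245×48×8.4 = 90.50 kN/m.
Total = 134.6 + 90.50 = 225.1 kN/m.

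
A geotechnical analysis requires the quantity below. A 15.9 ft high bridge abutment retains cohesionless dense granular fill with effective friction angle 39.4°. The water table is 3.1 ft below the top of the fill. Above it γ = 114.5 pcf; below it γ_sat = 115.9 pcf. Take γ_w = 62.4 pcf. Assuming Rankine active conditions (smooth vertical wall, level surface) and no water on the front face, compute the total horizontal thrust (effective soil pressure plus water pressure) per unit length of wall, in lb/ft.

K_a = tan²(45° − φ/2) = 0.2234.
γ' = 115.9 − 62.4 = 53.50 pcf. Depth below WT = 12.8 ft.
σ'_h at WT = K_a γ d_w = 79.31 psf; at base = 79.31 + K_a γ' × 12.8 = 232.3 psf.
P₁ (0–3.1 ft) = ½×79.31×3.1 = 122.9. P₂ (3.1–15.9 ft) = ½(79.31+232.3)×12.8 = 1994.
P_w = ½ γ_w h₂² = 0.5×62.4×12.8² = 5112. Total = 122.9+1994+5112 = 7229 lb/ft.

7230 lb/ft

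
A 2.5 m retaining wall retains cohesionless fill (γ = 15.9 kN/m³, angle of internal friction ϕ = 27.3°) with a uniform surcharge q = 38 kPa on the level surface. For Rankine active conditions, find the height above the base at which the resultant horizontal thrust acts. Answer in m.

K_a = 0.3711.
Triangular part P₁ = ½K_aγH² = 18.44 at H/3 = 0.8333 m; rectangular part P₂ = K_a q H = 35.26 at H/2 = 1.250 m.
ȳ = (P₁·0.8333 + P₂·1.250)/(P₁+P₂) = 1.107 m.

1.11 m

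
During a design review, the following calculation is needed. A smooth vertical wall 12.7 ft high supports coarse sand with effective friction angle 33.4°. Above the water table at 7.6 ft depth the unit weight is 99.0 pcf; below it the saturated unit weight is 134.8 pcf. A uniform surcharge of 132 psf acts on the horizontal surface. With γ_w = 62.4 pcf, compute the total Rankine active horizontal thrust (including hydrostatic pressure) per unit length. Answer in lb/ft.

K_a = tan²(45° − φ/2) = 0.2899.
γ' = 134.8 − 62.4 = 72.40 pcf. h₂ = H − d_w = 5.1 ft.
σ'_h: at surface K_a·q = 38.27; at WT K_a(q+γd_w) = 256.4; at base K_a(q+γd_w+γ'h₂) = 363.5 psf.
P₁ = ½(38.27+256.4)×7.6 = 1120; P₂ = ½(256.4+363.5)×5.1 = 1581; P_w = ½γ_w h₂² = 811.5.
Total = 1120+1581+811.5 = 3512 lb/ft.

3510 lb/ft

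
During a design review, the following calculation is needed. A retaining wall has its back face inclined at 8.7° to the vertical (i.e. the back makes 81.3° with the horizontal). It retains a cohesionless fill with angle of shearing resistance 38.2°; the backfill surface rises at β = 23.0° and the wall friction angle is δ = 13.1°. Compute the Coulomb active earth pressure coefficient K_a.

0.383

K_a = sin²(α+φ) / [sin²α · sin(α−δ) · (1 + √{sin(φ+δ)sin(φ−β) / (sin(α−δ)sin(α+β))})²].
With α = 81.3°, φ = 38.2°, δ = 13.1°, β = 23.0°: K_a = 0.3828.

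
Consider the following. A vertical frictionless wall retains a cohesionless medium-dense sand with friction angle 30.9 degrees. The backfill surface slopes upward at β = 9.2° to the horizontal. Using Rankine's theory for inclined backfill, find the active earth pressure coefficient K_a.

0.334

K_a = cos β · (cos β − √(cos²β − cos²φ)) / (cos β + √(cos²β − cos²φ)).
cos β = 0.9871, cos φ = 0.8581, √(cos²β − cos²φ) = 0.4880.
K_a = 0.9871 × (0.9871 − 0.4880)/(0.9871 + 0.4880) = 0.3340.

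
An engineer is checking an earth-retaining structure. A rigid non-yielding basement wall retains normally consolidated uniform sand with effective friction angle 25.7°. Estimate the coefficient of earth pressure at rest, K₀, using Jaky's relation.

K₀ = 1 − sin φ' = 1 − sin 25.7° = 0.5663.

0.566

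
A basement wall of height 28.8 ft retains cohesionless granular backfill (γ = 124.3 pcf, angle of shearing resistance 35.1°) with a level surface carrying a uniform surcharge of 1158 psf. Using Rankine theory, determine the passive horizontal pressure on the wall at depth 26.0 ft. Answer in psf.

16300 psf

K_p = (1 + sin φ)/(1 − sin φ) = 3.706.
σ_v = γz + q = 124.3 × 26.0 + 1158 = 4390 psf.
σ_h = K_p σ_v = 3.706 × 4390 = 16270 psf.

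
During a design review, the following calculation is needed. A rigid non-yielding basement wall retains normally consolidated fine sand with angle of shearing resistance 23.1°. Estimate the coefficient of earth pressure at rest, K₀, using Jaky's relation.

0.608

K₀ = 1 − sin φ' = 1 − sin 23.1° = 0.6077.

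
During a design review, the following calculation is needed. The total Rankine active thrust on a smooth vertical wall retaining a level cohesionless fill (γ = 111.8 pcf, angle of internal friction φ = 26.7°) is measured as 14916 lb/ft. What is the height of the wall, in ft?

K_a = 0.3800. P_a = ½ K_a γ H² ⇒ H = √(2P_a/(K_a γ)).
H = √(2×14916/(0.3800×111.8)) = 26.50 ft.

26.5 ft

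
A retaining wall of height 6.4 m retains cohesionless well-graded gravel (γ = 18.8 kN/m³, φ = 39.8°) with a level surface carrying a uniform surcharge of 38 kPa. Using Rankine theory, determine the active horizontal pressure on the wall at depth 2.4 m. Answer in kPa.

K_a = (1 − sin φ)/(1 + sin φ) = 0.2194.
σ_v = γz + q = 18.8 × 2.4 + 38 = 83.12 kPa.
σ_h = K_a σ_v = 0.2194 × 83.12 = 18.24 kPa.

18.2 kPa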